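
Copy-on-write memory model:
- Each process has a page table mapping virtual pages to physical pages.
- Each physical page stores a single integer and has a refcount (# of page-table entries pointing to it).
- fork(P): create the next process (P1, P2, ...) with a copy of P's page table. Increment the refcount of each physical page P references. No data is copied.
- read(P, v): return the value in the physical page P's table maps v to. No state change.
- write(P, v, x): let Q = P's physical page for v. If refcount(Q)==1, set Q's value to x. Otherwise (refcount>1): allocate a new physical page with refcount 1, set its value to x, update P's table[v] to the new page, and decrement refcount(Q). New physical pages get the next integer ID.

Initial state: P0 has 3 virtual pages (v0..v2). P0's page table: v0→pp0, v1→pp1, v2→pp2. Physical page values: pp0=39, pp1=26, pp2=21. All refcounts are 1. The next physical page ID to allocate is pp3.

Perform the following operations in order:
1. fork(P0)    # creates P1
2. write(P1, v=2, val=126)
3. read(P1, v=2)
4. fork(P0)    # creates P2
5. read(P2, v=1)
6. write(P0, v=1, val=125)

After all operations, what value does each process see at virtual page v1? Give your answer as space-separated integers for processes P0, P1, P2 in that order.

Op 1: fork(P0) -> P1. 3 ppages; refcounts: pp0:2 pp1:2 pp2:2
Op 2: write(P1, v2, 126). refcount(pp2)=2>1 -> COPY to pp3. 4 ppages; refcounts: pp0:2 pp1:2 pp2:1 pp3:1
Op 3: read(P1, v2) -> 126. No state change.
Op 4: fork(P0) -> P2. 4 ppages; refcounts: pp0:3 pp1:3 pp2:2 pp3:1
Op 5: read(P2, v1) -> 26. No state change.
Op 6: write(P0, v1, 125). refcount(pp1)=3>1 -> COPY to pp4. 5 ppages; refcounts: pp0:3 pp1:2 pp2:2 pp3:1 pp4:1
P0: v1 -> pp4 = 125
P1: v1 -> pp1 = 26
P2: v1 -> pp1 = 26

Answer: 125 26 26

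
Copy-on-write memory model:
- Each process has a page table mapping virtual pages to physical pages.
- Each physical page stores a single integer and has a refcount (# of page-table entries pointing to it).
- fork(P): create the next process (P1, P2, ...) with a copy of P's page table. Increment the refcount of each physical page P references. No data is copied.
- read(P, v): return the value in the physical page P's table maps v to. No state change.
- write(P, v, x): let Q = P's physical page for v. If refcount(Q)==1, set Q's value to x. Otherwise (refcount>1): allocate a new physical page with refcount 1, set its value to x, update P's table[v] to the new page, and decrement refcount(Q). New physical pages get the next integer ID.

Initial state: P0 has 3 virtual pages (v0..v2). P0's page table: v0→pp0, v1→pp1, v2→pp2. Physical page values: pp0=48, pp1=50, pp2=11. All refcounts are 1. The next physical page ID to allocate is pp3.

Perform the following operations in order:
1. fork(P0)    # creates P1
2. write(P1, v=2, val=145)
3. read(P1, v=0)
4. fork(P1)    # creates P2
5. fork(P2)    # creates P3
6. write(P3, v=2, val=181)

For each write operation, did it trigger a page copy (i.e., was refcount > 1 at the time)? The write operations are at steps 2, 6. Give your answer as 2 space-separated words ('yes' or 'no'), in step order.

Op 1: fork(P0) -> P1. 3 ppages; refcounts: pp0:2 pp1:2 pp2:2
Op 2: write(P1, v2, 145). refcount(pp2)=2>1 -> COPY to pp3. 4 ppages; refcounts: pp0:2 pp1:2 pp2:1 pp3:1
Op 3: read(P1, v0) -> 48. No state change.
Op 4: fork(P1) -> P2. 4 ppages; refcounts: pp0:3 pp1:3 pp2:1 pp3:2
Op 5: fork(P2) -> P3. 4 ppages; refcounts: pp0:4 pp1:4 pp2:1 pp3:3
Op 6: write(P3, v2, 181). refcount(pp3)=3>1 -> COPY to pp4. 5 ppages; refcounts: pp0:4 pp1:4 pp2:1 pp3:2 pp4:1

yes yes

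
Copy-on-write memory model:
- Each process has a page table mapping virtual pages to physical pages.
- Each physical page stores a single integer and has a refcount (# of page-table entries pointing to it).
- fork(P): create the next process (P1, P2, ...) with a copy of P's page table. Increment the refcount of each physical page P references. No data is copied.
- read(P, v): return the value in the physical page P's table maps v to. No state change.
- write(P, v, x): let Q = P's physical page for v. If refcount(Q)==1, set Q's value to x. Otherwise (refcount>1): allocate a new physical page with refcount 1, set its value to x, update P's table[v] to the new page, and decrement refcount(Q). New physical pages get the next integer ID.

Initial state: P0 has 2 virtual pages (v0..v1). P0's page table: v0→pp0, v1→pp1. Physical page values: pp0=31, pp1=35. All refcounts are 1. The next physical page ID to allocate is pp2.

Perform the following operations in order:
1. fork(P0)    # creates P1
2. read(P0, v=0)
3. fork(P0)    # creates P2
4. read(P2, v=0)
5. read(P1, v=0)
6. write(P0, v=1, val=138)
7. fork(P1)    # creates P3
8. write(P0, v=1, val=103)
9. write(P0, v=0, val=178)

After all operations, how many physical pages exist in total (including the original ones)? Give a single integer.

Answer: 4

Derivation:
Op 1: fork(P0) -> P1. 2 ppages; refcounts: pp0:2 pp1:2
Op 2: read(P0, v0) -> 31. No state change.
Op 3: fork(P0) -> P2. 2 ppages; refcounts: pp0:3 pp1:3
Op 4: read(P2, v0) -> 31. No state change.
Op 5: read(P1, v0) -> 31. No state change.
Op 6: write(P0, v1, 138). refcount(pp1)=3>1 -> COPY to pp2. 3 ppages; refcounts: pp0:3 pp1:2 pp2:1
Op 7: fork(P1) -> P3. 3 ppages; refcounts: pp0:4 pp1:3 pp2:1
Op 8: write(P0, v1, 103). refcount(pp2)=1 -> write in place. 3 ppages; refcounts: pp0:4 pp1:3 pp2:1
Op 9: write(P0, v0, 178). refcount(pp0)=4>1 -> COPY to pp3. 4 ppages; refcounts: pp0:3 pp1:3 pp2:1 pp3:1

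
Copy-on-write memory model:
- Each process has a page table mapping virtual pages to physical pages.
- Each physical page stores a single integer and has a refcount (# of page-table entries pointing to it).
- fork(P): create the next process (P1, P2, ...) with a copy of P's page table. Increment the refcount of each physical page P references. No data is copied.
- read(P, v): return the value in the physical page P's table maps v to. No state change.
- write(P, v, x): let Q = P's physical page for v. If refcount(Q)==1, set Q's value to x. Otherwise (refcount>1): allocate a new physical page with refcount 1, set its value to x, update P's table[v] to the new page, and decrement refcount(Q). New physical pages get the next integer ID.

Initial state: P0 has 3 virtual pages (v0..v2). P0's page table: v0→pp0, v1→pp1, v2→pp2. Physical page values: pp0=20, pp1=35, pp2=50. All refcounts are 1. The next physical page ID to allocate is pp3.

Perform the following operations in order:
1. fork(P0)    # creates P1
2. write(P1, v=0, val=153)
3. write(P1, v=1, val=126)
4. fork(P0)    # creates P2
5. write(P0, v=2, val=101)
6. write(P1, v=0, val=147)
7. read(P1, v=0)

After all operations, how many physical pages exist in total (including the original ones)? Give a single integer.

Op 1: fork(P0) -> P1. 3 ppages; refcounts: pp0:2 pp1:2 pp2:2
Op 2: write(P1, v0, 153). refcount(pp0)=2>1 -> COPY to pp3. 4 ppages; refcounts: pp0:1 pp1:2 pp2:2 pp3:1
Op 3: write(P1, v1, 126). refcount(pp1)=2>1 -> COPY to pp4. 5 ppages; refcounts: pp0:1 pp1:1 pp2:2 pp3:1 pp4:1
Op 4: fork(P0) -> P2. 5 ppages; refcounts: pp0:2 pp1:2 pp2:3 pp3:1 pp4:1
Op 5: write(P0, v2, 101). refcount(pp2)=3>1 -> COPY to pp5. 6 ppages; refcounts: pp0:2 pp1:2 pp2:2 pp3:1 pp4:1 pp5:1
Op 6: write(P1, v0, 147). refcount(pp3)=1 -> write in place. 6 ppages; refcounts: pp0:2 pp1:2 pp2:2 pp3:1 pp4:1 pp5:1
Op 7: read(P1, v0) -> 147. No state change.

Answer: 6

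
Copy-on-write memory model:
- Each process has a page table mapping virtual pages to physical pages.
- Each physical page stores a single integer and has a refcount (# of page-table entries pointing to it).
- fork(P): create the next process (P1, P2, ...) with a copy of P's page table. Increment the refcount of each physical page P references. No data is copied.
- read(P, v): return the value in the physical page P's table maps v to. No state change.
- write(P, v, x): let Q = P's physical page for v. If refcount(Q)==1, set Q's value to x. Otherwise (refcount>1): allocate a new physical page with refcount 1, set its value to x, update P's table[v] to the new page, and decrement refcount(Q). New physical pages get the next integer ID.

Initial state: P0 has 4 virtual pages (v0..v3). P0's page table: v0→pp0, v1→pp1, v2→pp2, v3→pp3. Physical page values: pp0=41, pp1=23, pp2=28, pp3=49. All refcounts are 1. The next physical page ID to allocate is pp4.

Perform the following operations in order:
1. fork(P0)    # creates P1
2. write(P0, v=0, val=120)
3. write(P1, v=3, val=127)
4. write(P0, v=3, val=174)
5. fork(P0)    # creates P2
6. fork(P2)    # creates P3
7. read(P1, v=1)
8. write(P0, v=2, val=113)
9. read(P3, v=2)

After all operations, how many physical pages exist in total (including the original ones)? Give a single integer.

Op 1: fork(P0) -> P1. 4 ppages; refcounts: pp0:2 pp1:2 pp2:2 pp3:2
Op 2: write(P0, v0, 120). refcount(pp0)=2>1 -> COPY to pp4. 5 ppages; refcounts: pp0:1 pp1:2 pp2:2 pp3:2 pp4:1
Op 3: write(P1, v3, 127). refcount(pp3)=2>1 -> COPY to pp5. 6 ppages; refcounts: pp0:1 pp1:2 pp2:2 pp3:1 pp4:1 pp5:1
Op 4: write(P0, v3, 174). refcount(pp3)=1 -> write in place. 6 ppages; refcounts: pp0:1 pp1:2 pp2:2 pp3:1 pp4:1 pp5:1
Op 5: fork(P0) -> P2. 6 ppages; refcounts: pp0:1 pp1:3 pp2:3 pp3:2 pp4:2 pp5:1
Op 6: fork(P2) -> P3. 6 ppages; refcounts: pp0:1 pp1:4 pp2:4 pp3:3 pp4:3 pp5:1
Op 7: read(P1, v1) -> 23. No state change.
Op 8: write(P0, v2, 113). refcount(pp2)=4>1 -> COPY to pp6. 7 ppages; refcounts: pp0:1 pp1:4 pp2:3 pp3:3 pp4:3 pp5:1 pp6:1
Op 9: read(P3, v2) -> 28. No state change.

Answer: 7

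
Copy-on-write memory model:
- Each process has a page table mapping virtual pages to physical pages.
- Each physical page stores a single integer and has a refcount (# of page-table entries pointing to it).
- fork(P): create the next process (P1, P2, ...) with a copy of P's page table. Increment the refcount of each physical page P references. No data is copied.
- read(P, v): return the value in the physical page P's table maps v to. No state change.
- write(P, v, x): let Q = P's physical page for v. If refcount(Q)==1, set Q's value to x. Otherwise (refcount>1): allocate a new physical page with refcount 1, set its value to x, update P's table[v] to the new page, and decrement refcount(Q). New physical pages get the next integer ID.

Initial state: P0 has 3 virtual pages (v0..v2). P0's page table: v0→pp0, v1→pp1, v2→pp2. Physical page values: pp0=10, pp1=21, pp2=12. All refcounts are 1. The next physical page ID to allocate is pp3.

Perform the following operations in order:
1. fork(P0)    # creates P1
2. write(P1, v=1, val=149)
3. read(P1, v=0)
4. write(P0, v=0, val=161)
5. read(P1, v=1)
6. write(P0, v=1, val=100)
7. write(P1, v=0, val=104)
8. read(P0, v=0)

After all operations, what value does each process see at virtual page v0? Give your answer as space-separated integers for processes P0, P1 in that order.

Answer: 161 104

Derivation:
Op 1: fork(P0) -> P1. 3 ppages; refcounts: pp0:2 pp1:2 pp2:2
Op 2: write(P1, v1, 149). refcount(pp1)=2>1 -> COPY to pp3. 4 ppages; refcounts: pp0:2 pp1:1 pp2:2 pp3:1
Op 3: read(P1, v0) -> 10. No state change.
Op 4: write(P0, v0, 161). refcount(pp0)=2>1 -> COPY to pp4. 5 ppages; refcounts: pp0:1 pp1:1 pp2:2 pp3:1 pp4:1
Op 5: read(P1, v1) -> 149. No state change.
Op 6: write(P0, v1, 100). refcount(pp1)=1 -> write in place. 5 ppages; refcounts: pp0:1 pp1:1 pp2:2 pp3:1 pp4:1
Op 7: write(P1, v0, 104). refcount(pp0)=1 -> write in place. 5 ppages; refcounts: pp0:1 pp1:1 pp2:2 pp3:1 pp4:1
Op 8: read(P0, v0) -> 161. No state change.
P0: v0 -> pp4 = 161
P1: v0 -> pp0 = 104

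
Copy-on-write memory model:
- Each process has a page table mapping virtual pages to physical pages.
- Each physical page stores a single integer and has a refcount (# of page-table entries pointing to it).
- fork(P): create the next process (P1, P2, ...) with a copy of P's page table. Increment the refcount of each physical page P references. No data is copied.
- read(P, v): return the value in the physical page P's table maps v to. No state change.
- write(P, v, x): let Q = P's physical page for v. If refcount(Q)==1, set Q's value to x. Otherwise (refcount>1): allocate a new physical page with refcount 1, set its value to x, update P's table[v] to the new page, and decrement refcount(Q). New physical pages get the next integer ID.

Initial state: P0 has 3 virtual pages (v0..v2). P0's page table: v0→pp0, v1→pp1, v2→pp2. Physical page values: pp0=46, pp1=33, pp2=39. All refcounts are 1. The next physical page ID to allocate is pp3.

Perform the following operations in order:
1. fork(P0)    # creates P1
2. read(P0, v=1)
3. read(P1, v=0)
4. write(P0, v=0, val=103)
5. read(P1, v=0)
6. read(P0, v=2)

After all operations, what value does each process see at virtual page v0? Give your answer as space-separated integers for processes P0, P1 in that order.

Op 1: fork(P0) -> P1. 3 ppages; refcounts: pp0:2 pp1:2 pp2:2
Op 2: read(P0, v1) -> 33. No state change.
Op 3: read(P1, v0) -> 46. No state change.
Op 4: write(P0, v0, 103). refcount(pp0)=2>1 -> COPY to pp3. 4 ppages; refcounts: pp0:1 pp1:2 pp2:2 pp3:1
Op 5: read(P1, v0) -> 46. No state change.
Op 6: read(P0, v2) -> 39. No state change.
P0: v0 -> pp3 = 103
P1: v0 -> pp0 = 46

Answer: 103 46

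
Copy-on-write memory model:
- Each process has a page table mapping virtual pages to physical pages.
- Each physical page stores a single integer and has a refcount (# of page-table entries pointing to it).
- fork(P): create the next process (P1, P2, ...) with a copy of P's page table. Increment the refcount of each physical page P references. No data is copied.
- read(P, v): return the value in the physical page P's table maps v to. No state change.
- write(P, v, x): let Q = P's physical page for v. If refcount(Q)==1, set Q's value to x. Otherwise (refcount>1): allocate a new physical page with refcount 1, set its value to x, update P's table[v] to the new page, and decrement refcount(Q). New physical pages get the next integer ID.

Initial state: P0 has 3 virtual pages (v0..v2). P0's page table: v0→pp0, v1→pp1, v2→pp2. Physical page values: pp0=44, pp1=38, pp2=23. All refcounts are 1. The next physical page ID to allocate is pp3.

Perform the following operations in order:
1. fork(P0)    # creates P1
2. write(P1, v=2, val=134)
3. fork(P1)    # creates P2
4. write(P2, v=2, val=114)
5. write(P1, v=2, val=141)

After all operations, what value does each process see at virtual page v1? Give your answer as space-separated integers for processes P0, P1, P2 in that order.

Op 1: fork(P0) -> P1. 3 ppages; refcounts: pp0:2 pp1:2 pp2:2
Op 2: write(P1, v2, 134). refcount(pp2)=2>1 -> COPY to pp3. 4 ppages; refcounts: pp0:2 pp1:2 pp2:1 pp3:1
Op 3: fork(P1) -> P2. 4 ppages; refcounts: pp0:3 pp1:3 pp2:1 pp3:2
Op 4: write(P2, v2, 114). refcount(pp3)=2>1 -> COPY to pp4. 5 ppages; refcounts: pp0:3 pp1:3 pp2:1 pp3:1 pp4:1
Op 5: write(P1, v2, 141). refcount(pp3)=1 -> write in place. 5 ppages; refcounts: pp0:3 pp1:3 pp2:1 pp3:1 pp4:1
P0: v1 -> pp1 = 38
P1: v1 -> pp1 = 38
P2: v1 -> pp1 = 38

Answer: 38 38 38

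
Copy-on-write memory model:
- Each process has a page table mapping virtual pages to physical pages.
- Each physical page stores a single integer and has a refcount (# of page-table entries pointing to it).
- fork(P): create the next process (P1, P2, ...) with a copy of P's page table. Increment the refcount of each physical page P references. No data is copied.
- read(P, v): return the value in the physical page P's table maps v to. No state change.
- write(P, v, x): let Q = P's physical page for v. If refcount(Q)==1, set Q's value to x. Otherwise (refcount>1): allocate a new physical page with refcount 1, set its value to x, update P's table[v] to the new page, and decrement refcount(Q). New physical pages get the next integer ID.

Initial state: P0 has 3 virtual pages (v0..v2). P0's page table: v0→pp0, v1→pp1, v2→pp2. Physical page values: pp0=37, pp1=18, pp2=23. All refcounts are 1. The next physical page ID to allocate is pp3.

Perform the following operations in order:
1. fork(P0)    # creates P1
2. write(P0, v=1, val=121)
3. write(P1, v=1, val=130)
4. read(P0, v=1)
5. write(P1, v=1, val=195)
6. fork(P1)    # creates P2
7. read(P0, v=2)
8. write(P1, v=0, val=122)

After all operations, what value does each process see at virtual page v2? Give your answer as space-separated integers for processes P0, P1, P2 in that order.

Answer: 23 23 23

Derivation:
Op 1: fork(P0) -> P1. 3 ppages; refcounts: pp0:2 pp1:2 pp2:2
Op 2: write(P0, v1, 121). refcount(pp1)=2>1 -> COPY to pp3. 4 ppages; refcounts: pp0:2 pp1:1 pp2:2 pp3:1
Op 3: write(P1, v1, 130). refcount(pp1)=1 -> write in place. 4 ppages; refcounts: pp0:2 pp1:1 pp2:2 pp3:1
Op 4: read(P0, v1) -> 121. No state change.
Op 5: write(P1, v1, 195). refcount(pp1)=1 -> write in place. 4 ppages; refcounts: pp0:2 pp1:1 pp2:2 pp3:1
Op 6: fork(P1) -> P2. 4 ppages; refcounts: pp0:3 pp1:2 pp2:3 pp3:1
Op 7: read(P0, v2) -> 23. No state change.
Op 8: write(P1, v0, 122). refcount(pp0)=3>1 -> COPY to pp4. 5 ppages; refcounts: pp0:2 pp1:2 pp2:3 pp3:1 pp4:1
P0: v2 -> pp2 = 23
P1: v2 -> pp2 = 23
P2: v2 -> pp2 = 23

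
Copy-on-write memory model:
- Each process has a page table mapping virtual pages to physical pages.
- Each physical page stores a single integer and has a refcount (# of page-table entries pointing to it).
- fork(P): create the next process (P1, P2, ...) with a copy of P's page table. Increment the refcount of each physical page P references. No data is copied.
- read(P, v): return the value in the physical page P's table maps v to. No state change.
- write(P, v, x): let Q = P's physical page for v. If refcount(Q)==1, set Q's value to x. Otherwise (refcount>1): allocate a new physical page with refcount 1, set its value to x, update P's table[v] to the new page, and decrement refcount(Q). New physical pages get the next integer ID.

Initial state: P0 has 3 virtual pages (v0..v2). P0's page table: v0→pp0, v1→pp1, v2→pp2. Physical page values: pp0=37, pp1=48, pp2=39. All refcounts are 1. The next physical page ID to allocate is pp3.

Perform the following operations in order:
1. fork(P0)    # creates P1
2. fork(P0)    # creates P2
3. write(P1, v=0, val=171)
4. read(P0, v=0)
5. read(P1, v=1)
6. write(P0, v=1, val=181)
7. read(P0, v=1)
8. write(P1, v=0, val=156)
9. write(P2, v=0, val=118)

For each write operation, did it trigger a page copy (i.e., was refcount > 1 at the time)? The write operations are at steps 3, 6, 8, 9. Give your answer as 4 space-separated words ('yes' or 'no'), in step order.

Op 1: fork(P0) -> P1. 3 ppages; refcounts: pp0:2 pp1:2 pp2:2
Op 2: fork(P0) -> P2. 3 ppages; refcounts: pp0:3 pp1:3 pp2:3
Op 3: write(P1, v0, 171). refcount(pp0)=3>1 -> COPY to pp3. 4 ppages; refcounts: pp0:2 pp1:3 pp2:3 pp3:1
Op 4: read(P0, v0) -> 37. No state change.
Op 5: read(P1, v1) -> 48. No state change.
Op 6: write(P0, v1, 181). refcount(pp1)=3>1 -> COPY to pp4. 5 ppages; refcounts: pp0:2 pp1:2 pp2:3 pp3:1 pp4:1
Op 7: read(P0, v1) -> 181. No state change.
Op 8: write(P1, v0, 156). refcount(pp3)=1 -> write in place. 5 ppages; refcounts: pp0:2 pp1:2 pp2:3 pp3:1 pp4:1
Op 9: write(P2, v0, 118). refcount(pp0)=2>1 -> COPY to pp5. 6 ppages; refcounts: pp0:1 pp1:2 pp2:3 pp3:1 pp4:1 pp5:1

yes yes no yes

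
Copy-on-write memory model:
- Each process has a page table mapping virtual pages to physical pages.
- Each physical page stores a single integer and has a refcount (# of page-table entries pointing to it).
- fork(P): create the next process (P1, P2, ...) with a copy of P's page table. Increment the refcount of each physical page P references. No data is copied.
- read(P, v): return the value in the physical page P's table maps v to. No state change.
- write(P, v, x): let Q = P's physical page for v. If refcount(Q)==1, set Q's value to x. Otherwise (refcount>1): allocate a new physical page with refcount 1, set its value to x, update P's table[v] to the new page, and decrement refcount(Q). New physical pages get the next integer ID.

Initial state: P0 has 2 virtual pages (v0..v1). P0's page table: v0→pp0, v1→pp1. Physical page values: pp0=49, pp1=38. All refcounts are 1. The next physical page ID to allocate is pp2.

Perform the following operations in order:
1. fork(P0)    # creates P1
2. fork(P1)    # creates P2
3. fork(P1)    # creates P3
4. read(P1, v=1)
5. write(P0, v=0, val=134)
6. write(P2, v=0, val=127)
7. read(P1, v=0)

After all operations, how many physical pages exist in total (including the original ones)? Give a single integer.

Answer: 4

Derivation:
Op 1: fork(P0) -> P1. 2 ppages; refcounts: pp0:2 pp1:2
Op 2: fork(P1) -> P2. 2 ppages; refcounts: pp0:3 pp1:3
Op 3: fork(P1) -> P3. 2 ppages; refcounts: pp0:4 pp1:4
Op 4: read(P1, v1) -> 38. No state change.
Op 5: write(P0, v0, 134). refcount(pp0)=4>1 -> COPY to pp2. 3 ppages; refcounts: pp0:3 pp1:4 pp2:1
Op 6: write(P2, v0, 127). refcount(pp0)=3>1 -> COPY to pp3. 4 ppages; refcounts: pp0:2 pp1:4 pp2:1 pp3:1
Op 7: read(P1, v0) -> 49. No state change.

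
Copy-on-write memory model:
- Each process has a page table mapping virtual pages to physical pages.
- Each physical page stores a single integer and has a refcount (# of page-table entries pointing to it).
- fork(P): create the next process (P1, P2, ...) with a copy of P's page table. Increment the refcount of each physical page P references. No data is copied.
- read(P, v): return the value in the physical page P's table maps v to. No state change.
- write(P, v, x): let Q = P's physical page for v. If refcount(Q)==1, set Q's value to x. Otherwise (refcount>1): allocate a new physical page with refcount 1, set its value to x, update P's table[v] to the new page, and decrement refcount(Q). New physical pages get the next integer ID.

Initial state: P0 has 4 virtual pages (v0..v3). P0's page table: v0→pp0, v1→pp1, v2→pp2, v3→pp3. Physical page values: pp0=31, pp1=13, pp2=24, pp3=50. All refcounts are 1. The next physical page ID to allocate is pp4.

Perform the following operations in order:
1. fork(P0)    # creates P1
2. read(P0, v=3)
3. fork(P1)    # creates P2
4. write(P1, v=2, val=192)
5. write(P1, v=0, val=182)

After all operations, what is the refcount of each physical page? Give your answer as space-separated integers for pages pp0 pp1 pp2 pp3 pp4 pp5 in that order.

Answer: 2 3 2 3 1 1

Derivation:
Op 1: fork(P0) -> P1. 4 ppages; refcounts: pp0:2 pp1:2 pp2:2 pp3:2
Op 2: read(P0, v3) -> 50. No state change.
Op 3: fork(P1) -> P2. 4 ppages; refcounts: pp0:3 pp1:3 pp2:3 pp3:3
Op 4: write(P1, v2, 192). refcount(pp2)=3>1 -> COPY to pp4. 5 ppages; refcounts: pp0:3 pp1:3 pp2:2 pp3:3 pp4:1
Op 5: write(P1, v0, 182). refcount(pp0)=3>1 -> COPY to pp5. 6 ppages; refcounts: pp0:2 pp1:3 pp2:2 pp3:3 pp4:1 pp5:1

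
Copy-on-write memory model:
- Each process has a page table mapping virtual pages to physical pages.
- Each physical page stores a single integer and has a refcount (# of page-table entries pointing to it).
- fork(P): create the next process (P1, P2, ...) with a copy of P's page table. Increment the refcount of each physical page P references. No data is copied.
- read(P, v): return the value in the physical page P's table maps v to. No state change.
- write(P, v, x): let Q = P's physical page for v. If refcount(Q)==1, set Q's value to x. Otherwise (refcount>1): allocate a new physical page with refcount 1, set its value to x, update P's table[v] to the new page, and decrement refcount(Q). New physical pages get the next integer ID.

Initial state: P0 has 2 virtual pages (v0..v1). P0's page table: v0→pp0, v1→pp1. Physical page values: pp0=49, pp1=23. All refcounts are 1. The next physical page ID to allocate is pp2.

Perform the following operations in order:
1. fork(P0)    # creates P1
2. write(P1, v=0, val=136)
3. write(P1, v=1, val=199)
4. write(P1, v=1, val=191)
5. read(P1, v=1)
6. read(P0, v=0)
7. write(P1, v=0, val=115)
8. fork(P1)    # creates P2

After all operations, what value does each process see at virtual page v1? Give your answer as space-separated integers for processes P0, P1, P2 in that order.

Answer: 23 191 191

Derivation:
Op 1: fork(P0) -> P1. 2 ppages; refcounts: pp0:2 pp1:2
Op 2: write(P1, v0, 136). refcount(pp0)=2>1 -> COPY to pp2. 3 ppages; refcounts: pp0:1 pp1:2 pp2:1
Op 3: write(P1, v1, 199). refcount(pp1)=2>1 -> COPY to pp3. 4 ppages; refcounts: pp0:1 pp1:1 pp2:1 pp3:1
Op 4: write(P1, v1, 191). refcount(pp3)=1 -> write in place. 4 ppages; refcounts: pp0:1 pp1:1 pp2:1 pp3:1
Op 5: read(P1, v1) -> 191. No state change.
Op 6: read(P0, v0) -> 49. No state change.
Op 7: write(P1, v0, 115). refcount(pp2)=1 -> write in place. 4 ppages; refcounts: pp0:1 pp1:1 pp2:1 pp3:1
Op 8: fork(P1) -> P2. 4 ppages; refcounts: pp0:1 pp1:1 pp2:2 pp3:2
P0: v1 -> pp1 = 23
P1: v1 -> pp3 = 191
P2: v1 -> pp3 = 191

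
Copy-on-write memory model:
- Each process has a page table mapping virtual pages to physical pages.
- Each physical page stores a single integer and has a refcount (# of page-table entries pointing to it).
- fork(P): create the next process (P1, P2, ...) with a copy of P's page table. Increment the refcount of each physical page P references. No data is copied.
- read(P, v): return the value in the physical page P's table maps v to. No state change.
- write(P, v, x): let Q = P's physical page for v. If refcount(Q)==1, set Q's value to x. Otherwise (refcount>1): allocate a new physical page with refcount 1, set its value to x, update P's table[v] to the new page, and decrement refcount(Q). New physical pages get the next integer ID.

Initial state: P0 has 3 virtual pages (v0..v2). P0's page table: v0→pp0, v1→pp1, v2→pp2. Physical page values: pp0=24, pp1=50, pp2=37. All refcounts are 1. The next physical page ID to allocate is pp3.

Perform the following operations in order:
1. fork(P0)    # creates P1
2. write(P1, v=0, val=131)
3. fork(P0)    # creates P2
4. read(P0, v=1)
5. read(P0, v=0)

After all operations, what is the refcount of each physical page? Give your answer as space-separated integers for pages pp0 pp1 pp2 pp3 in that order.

Answer: 2 3 3 1

Derivation:
Op 1: fork(P0) -> P1. 3 ppages; refcounts: pp0:2 pp1:2 pp2:2
Op 2: write(P1, v0, 131). refcount(pp0)=2>1 -> COPY to pp3. 4 ppages; refcounts: pp0:1 pp1:2 pp2:2 pp3:1
Op 3: fork(P0) -> P2. 4 ppages; refcounts: pp0:2 pp1:3 pp2:3 pp3:1
Op 4: read(P0, v1) -> 50. No state change.
Op 5: read(P0, v0) -> 24. No state change.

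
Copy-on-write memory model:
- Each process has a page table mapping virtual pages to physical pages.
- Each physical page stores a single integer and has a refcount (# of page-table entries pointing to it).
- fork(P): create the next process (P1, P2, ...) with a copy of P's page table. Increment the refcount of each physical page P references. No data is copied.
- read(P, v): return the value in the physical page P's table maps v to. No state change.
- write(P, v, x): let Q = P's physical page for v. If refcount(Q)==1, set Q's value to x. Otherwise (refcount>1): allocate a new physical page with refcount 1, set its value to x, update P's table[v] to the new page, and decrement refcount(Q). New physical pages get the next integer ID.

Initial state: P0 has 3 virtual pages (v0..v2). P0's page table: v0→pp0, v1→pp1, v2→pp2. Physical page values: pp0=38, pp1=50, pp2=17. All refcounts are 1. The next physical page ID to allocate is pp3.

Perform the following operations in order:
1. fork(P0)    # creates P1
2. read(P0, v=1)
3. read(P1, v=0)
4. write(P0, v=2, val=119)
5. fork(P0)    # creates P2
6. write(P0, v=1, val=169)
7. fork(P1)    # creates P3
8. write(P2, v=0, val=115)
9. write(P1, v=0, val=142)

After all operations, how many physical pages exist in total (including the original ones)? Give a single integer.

Answer: 7

Derivation:
Op 1: fork(P0) -> P1. 3 ppages; refcounts: pp0:2 pp1:2 pp2:2
Op 2: read(P0, v1) -> 50. No state change.
Op 3: read(P1, v0) -> 38. No state change.
Op 4: write(P0, v2, 119). refcount(pp2)=2>1 -> COPY to pp3. 4 ppages; refcounts: pp0:2 pp1:2 pp2:1 pp3:1
Op 5: fork(P0) -> P2. 4 ppages; refcounts: pp0:3 pp1:3 pp2:1 pp3:2
Op 6: write(P0, v1, 169). refcount(pp1)=3>1 -> COPY to pp4. 5 ppages; refcounts: pp0:3 pp1:2 pp2:1 pp3:2 pp4:1
Op 7: fork(P1) -> P3. 5 ppages; refcounts: pp0:4 pp1:3 pp2:2 pp3:2 pp4:1
Op 8: write(P2, v0, 115). refcount(pp0)=4>1 -> COPY to pp5. 6 ppages; refcounts: pp0:3 pp1:3 pp2:2 pp3:2 pp4:1 pp5:1
Op 9: write(P1, v0, 142). refcount(pp0)=3>1 -> COPY to pp6. 7 ppages; refcounts: pp0:2 pp1:3 pp2:2 pp3:2 pp4:1 pp5:1 pp6:1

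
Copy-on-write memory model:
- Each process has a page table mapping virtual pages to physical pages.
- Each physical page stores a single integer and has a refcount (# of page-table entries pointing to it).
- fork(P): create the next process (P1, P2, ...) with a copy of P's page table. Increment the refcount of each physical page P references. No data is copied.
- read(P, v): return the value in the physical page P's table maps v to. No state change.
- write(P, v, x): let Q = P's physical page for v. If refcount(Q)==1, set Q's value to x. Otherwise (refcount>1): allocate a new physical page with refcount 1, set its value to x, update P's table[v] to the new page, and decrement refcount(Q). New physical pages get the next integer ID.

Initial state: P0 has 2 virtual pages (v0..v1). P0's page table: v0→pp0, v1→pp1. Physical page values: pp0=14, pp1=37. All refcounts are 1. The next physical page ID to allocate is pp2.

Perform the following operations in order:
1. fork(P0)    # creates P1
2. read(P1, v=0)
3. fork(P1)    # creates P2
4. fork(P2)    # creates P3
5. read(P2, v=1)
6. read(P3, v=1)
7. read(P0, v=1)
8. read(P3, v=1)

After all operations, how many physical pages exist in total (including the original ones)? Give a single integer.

Op 1: fork(P0) -> P1. 2 ppages; refcounts: pp0:2 pp1:2
Op 2: read(P1, v0) -> 14. No state change.
Op 3: fork(P1) -> P2. 2 ppages; refcounts: pp0:3 pp1:3
Op 4: fork(P2) -> P3. 2 ppages; refcounts: pp0:4 pp1:4
Op 5: read(P2, v1) -> 37. No state change.
Op 6: read(P3, v1) -> 37. No state change.
Op 7: read(P0, v1) -> 37. No state change.
Op 8: read(P3, v1) -> 37. No state change.

Answer: 2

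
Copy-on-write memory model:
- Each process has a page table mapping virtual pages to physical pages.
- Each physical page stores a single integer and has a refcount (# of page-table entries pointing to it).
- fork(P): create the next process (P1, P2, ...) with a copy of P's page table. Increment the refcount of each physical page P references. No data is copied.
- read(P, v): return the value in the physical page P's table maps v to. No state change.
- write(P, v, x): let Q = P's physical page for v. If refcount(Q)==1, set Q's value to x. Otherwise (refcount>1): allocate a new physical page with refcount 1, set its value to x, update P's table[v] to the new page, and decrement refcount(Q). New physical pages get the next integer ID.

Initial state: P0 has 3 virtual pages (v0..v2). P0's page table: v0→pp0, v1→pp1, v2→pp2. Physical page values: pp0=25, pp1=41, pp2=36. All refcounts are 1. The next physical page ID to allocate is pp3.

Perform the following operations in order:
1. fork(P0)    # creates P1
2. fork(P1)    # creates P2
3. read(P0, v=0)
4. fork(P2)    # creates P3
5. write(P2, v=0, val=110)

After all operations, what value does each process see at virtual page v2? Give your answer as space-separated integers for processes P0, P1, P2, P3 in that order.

Answer: 36 36 36 36

Derivation:
Op 1: fork(P0) -> P1. 3 ppages; refcounts: pp0:2 pp1:2 pp2:2
Op 2: fork(P1) -> P2. 3 ppages; refcounts: pp0:3 pp1:3 pp2:3
Op 3: read(P0, v0) -> 25. No state change.
Op 4: fork(P2) -> P3. 3 ppages; refcounts: pp0:4 pp1:4 pp2:4
Op 5: write(P2, v0, 110). refcount(pp0)=4>1 -> COPY to pp3. 4 ppages; refcounts: pp0:3 pp1:4 pp2:4 pp3:1
P0: v2 -> pp2 = 36
P1: v2 -> pp2 = 36
P2: v2 -> pp2 = 36
P3: v2 -> pp2 = 36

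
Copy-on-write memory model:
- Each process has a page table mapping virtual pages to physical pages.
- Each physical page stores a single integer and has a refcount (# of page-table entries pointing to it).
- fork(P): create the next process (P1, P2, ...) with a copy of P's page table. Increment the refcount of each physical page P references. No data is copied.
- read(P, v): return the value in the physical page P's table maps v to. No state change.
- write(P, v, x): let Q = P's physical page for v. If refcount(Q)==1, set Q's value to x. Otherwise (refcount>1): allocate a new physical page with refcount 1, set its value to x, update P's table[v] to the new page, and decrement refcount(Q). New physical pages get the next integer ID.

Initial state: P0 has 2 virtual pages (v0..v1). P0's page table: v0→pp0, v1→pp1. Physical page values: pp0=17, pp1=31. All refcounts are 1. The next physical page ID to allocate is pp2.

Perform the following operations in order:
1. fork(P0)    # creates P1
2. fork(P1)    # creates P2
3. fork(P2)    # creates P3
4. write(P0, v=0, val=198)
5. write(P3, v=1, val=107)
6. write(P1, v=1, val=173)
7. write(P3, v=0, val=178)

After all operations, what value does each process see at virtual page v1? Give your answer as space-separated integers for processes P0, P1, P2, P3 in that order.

Op 1: fork(P0) -> P1. 2 ppages; refcounts: pp0:2 pp1:2
Op 2: fork(P1) -> P2. 2 ppages; refcounts: pp0:3 pp1:3
Op 3: fork(P2) -> P3. 2 ppages; refcounts: pp0:4 pp1:4
Op 4: write(P0, v0, 198). refcount(pp0)=4>1 -> COPY to pp2. 3 ppages; refcounts: pp0:3 pp1:4 pp2:1
Op 5: write(P3, v1, 107). refcount(pp1)=4>1 -> COPY to pp3. 4 ppages; refcounts: pp0:3 pp1:3 pp2:1 pp3:1
Op 6: write(P1, v1, 173). refcount(pp1)=3>1 -> COPY to pp4. 5 ppages; refcounts: pp0:3 pp1:2 pp2:1 pp3:1 pp4:1
Op 7: write(P3, v0, 178). refcount(pp0)=3>1 -> COPY to pp5. 6 ppages; refcounts: pp0:2 pp1:2 pp2:1 pp3:1 pp4:1 pp5:1
P0: v1 -> pp1 = 31
P1: v1 -> pp4 = 173
P2: v1 -> pp1 = 31
P3: v1 -> pp3 = 107

Answer: 31 173 31 107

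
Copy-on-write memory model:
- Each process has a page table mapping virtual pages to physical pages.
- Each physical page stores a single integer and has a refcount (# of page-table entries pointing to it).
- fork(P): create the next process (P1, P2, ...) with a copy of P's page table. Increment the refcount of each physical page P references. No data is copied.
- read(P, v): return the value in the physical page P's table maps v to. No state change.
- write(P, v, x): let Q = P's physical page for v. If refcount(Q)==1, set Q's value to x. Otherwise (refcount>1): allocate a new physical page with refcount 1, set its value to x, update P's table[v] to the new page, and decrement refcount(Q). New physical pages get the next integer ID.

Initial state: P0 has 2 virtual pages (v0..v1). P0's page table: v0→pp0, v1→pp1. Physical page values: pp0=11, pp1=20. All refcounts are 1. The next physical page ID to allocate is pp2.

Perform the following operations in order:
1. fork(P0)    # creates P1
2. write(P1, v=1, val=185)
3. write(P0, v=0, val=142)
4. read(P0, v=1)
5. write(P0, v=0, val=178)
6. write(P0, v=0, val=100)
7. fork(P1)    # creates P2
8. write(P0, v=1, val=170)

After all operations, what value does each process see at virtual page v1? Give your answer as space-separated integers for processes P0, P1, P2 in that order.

Op 1: fork(P0) -> P1. 2 ppages; refcounts: pp0:2 pp1:2
Op 2: write(P1, v1, 185). refcount(pp1)=2>1 -> COPY to pp2. 3 ppages; refcounts: pp0:2 pp1:1 pp2:1
Op 3: write(P0, v0, 142). refcount(pp0)=2>1 -> COPY to pp3. 4 ppages; refcounts: pp0:1 pp1:1 pp2:1 pp3:1
Op 4: read(P0, v1) -> 20. No state change.
Op 5: write(P0, v0, 178). refcount(pp3)=1 -> write in place. 4 ppages; refcounts: pp0:1 pp1:1 pp2:1 pp3:1
Op 6: write(P0, v0, 100). refcount(pp3)=1 -> write in place. 4 ppages; refcounts: pp0:1 pp1:1 pp2:1 pp3:1
Op 7: fork(P1) -> P2. 4 ppages; refcounts: pp0:2 pp1:1 pp2:2 pp3:1
Op 8: write(P0, v1, 170). refcount(pp1)=1 -> write in place. 4 ppages; refcounts: pp0:2 pp1:1 pp2:2 pp3:1
P0: v1 -> pp1 = 170
P1: v1 -> pp2 = 185
P2: v1 -> pp2 = 185

Answer: 170 185 185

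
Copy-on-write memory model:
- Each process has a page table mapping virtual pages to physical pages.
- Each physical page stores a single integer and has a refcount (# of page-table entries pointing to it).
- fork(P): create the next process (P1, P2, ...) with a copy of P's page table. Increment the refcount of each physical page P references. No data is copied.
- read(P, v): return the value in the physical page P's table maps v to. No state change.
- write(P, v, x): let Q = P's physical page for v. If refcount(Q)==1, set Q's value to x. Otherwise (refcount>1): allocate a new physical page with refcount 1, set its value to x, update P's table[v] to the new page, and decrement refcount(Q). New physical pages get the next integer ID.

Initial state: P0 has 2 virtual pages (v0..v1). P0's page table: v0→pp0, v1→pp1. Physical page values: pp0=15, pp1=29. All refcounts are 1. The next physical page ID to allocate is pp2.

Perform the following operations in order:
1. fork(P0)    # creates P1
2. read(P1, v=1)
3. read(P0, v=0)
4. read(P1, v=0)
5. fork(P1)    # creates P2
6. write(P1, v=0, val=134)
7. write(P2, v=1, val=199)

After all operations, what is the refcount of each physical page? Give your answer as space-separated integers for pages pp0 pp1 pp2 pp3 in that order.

Answer: 2 2 1 1

Derivation:
Op 1: fork(P0) -> P1. 2 ppages; refcounts: pp0:2 pp1:2
Op 2: read(P1, v1) -> 29. No state change.
Op 3: read(P0, v0) -> 15. No state change.
Op 4: read(P1, v0) -> 15. No state change.
Op 5: fork(P1) -> P2. 2 ppages; refcounts: pp0:3 pp1:3
Op 6: write(P1, v0, 134). refcount(pp0)=3>1 -> COPY to pp2. 3 ppages; refcounts: pp0:2 pp1:3 pp2:1
Op 7: write(P2, v1, 199). refcount(pp1)=3>1 -> COPY to pp3. 4 ppages; refcounts: pp0:2 pp1:2 pp2:1 pp3:1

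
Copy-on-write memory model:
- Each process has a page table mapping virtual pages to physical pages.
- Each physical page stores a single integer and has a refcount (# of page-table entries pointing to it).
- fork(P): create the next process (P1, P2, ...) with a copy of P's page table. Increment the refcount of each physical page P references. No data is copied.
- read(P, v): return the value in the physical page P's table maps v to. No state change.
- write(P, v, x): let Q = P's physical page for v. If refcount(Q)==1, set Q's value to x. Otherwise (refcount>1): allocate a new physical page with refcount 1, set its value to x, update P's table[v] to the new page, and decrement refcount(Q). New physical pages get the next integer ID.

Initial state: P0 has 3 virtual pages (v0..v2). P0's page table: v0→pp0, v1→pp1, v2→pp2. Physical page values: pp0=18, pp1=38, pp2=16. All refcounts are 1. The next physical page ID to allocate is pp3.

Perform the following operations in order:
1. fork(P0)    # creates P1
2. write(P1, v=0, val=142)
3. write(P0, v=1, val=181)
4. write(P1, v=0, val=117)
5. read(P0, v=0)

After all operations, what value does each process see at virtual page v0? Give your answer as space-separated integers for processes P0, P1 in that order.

Op 1: fork(P0) -> P1. 3 ppages; refcounts: pp0:2 pp1:2 pp2:2
Op 2: write(P1, v0, 142). refcount(pp0)=2>1 -> COPY to pp3. 4 ppages; refcounts: pp0:1 pp1:2 pp2:2 pp3:1
Op 3: write(P0, v1, 181). refcount(pp1)=2>1 -> COPY to pp4. 5 ppages; refcounts: pp0:1 pp1:1 pp2:2 pp3:1 pp4:1
Op 4: write(P1, v0, 117). refcount(pp3)=1 -> write in place. 5 ppages; refcounts: pp0:1 pp1:1 pp2:2 pp3:1 pp4:1
Op 5: read(P0, v0) -> 18. No state change.
P0: v0 -> pp0 = 18
P1: v0 -> pp3 = 117

Answer: 18 117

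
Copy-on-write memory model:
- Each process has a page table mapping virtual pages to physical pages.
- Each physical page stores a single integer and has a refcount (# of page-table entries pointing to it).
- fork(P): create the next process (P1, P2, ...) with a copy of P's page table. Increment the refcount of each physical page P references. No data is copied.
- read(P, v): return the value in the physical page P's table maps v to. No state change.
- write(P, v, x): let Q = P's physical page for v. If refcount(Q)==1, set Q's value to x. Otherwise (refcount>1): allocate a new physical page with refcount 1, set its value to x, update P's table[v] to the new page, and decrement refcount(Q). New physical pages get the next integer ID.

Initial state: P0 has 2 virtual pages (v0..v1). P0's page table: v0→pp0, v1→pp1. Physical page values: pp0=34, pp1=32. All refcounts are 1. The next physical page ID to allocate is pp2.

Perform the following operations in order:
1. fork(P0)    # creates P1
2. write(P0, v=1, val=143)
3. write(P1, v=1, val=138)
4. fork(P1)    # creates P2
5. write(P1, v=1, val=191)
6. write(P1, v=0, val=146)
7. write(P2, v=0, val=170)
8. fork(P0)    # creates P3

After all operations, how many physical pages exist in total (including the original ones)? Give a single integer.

Answer: 6

Derivation:
Op 1: fork(P0) -> P1. 2 ppages; refcounts: pp0:2 pp1:2
Op 2: write(P0, v1, 143). refcount(pp1)=2>1 -> COPY to pp2. 3 ppages; refcounts: pp0:2 pp1:1 pp2:1
Op 3: write(P1, v1, 138). refcount(pp1)=1 -> write in place. 3 ppages; refcounts: pp0:2 pp1:1 pp2:1
Op 4: fork(P1) -> P2. 3 ppages; refcounts: pp0:3 pp1:2 pp2:1
Op 5: write(P1, v1, 191). refcount(pp1)=2>1 -> COPY to pp3. 4 ppages; refcounts: pp0:3 pp1:1 pp2:1 pp3:1
Op 6: write(P1, v0, 146). refcount(pp0)=3>1 -> COPY to pp4. 5 ppages; refcounts: pp0:2 pp1:1 pp2:1 pp3:1 pp4:1
Op 7: write(P2, v0, 170). refcount(pp0)=2>1 -> COPY to pp5. 6 ppages; refcounts: pp0:1 pp1:1 pp2:1 pp3:1 pp4:1 pp5:1
Op 8: fork(P0) -> P3. 6 ppages; refcounts: pp0:2 pp1:1 pp2:2 pp3:1 pp4:1 pp5:1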